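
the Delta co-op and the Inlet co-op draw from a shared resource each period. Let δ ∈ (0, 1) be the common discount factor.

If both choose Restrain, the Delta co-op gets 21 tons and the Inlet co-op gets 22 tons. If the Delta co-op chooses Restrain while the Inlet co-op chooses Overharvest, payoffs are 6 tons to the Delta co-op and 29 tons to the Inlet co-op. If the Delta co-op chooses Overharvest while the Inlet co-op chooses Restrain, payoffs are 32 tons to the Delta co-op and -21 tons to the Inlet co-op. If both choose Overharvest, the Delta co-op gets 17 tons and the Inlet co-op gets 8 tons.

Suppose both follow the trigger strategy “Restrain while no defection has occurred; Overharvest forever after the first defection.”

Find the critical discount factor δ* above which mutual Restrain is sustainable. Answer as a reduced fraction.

11/15

the Delta co-op's threshold: (32−21)/(32−17) = 11/15.
the Inlet co-op's threshold: (29−22)/(29−8) = 1/3.
11/15 > 1/3, so the Delta co-op binds and δ* = 11/15.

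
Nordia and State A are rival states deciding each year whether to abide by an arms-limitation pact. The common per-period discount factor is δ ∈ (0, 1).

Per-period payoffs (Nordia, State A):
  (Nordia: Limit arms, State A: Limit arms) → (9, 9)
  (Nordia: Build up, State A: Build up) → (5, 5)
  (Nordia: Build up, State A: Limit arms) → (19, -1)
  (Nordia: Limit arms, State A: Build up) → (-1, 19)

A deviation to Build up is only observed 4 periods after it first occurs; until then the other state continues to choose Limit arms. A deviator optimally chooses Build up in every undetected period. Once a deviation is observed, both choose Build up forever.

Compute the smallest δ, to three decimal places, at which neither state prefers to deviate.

The best deviation is to choose Build up for all 4 undetected periods, earning 19 each, then 5 forever once detected.
Deviation value: 19(1−δ^4)/(1−δ) + 5δ^4/(1−δ); cooperation value: 9/(1−δ).
IC: 9 ≥ 19(1−δ^4) + 5δ^4 = 19 − 14δ^4.
So δ^4 ≥ 10/14 = 5/7, giving δ ≥ (5/7)^(1/4) ≈ 0.919.

0.919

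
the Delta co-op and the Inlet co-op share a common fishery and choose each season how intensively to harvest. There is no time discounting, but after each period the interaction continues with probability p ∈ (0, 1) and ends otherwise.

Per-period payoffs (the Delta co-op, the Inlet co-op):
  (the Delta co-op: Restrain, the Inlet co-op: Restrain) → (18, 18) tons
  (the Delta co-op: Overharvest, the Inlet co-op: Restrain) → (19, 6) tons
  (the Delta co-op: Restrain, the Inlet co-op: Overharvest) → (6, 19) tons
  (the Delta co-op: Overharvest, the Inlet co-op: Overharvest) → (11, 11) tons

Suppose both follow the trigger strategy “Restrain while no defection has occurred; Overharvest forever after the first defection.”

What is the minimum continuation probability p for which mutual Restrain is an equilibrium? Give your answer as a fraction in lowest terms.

Expected cooperation value is 18 + p·18 + p²·18 + … = 18/(1−p); deviation gives 19 + p·11/(1−p).
18 ≥ 19(1−p) + 11p ⇒ 8p ≥ 1 ⇒ p ≥ 1/8.

1/8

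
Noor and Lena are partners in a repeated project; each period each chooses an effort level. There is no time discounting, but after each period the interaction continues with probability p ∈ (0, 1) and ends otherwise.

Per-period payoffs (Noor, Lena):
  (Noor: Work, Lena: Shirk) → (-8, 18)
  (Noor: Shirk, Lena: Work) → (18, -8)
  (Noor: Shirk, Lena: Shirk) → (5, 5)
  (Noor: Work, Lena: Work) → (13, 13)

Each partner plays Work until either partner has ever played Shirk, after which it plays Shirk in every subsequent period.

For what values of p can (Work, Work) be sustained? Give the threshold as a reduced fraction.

Expected cooperation value is 13 + p·13 + p²·13 + … = 13/(1−p); deviation gives 18 + p·5/(1−p).
13 ≥ 18(1−p) + 5p ⇒ 13p ≥ 5 ⇒ p ≥ 5/13.

5/13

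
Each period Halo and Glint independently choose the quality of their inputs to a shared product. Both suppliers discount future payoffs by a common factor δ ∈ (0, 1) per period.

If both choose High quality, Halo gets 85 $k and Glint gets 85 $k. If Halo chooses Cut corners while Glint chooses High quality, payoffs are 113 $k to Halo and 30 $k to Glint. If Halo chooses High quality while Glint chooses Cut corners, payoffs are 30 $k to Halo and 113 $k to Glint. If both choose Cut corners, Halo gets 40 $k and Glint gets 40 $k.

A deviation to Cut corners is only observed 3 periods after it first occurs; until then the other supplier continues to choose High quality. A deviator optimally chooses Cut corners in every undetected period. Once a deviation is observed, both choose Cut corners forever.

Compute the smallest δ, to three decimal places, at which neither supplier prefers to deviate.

0.727

Deviating for the 3 undetected periods gains 113−85 = 28 per period over cooperation, then loses 85−40 = 45 per period forever once punishment starts.
Gain: 28(1 + δ + … + δ^2); loss: 45·δ^3/(1−δ).
No profitable deviation ⇔ 28(1−δ^3) ≤ 45·δ^3, i.e. δ^3 ≥ 28/(28+45) = 28/73.
Hence δ ≥ (28/73)^(1/3) ≈ 0.727.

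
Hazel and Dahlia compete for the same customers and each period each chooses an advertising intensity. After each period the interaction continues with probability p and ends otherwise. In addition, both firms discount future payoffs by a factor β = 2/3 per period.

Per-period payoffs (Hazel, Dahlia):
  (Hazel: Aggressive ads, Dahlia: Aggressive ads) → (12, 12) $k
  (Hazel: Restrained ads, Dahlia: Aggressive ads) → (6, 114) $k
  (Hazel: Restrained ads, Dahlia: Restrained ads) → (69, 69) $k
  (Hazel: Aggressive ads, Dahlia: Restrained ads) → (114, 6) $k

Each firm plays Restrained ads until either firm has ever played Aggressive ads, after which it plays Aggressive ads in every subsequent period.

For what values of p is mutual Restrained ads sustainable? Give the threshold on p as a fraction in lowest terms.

With continuation probability p and discount β, the effective per-period discount factor is βp.
Grim-trigger IC: βp ≥ (114−69)/(114−12) = 15/34.
So p ≥ (15/34)/(2/3) = 45/68.

45/68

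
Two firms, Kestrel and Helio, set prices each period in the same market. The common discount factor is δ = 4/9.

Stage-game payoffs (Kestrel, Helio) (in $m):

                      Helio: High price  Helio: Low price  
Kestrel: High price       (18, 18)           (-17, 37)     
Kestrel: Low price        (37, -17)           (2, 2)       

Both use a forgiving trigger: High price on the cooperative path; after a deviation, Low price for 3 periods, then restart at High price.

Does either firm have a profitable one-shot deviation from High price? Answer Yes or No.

IC: δ+…+δ^3 ≥ (37−18)/(18−2) = 19/16.
At δ = 4/9: partial sum = 0.7298 < 1.1875. Cooperation not sustainable.

Yes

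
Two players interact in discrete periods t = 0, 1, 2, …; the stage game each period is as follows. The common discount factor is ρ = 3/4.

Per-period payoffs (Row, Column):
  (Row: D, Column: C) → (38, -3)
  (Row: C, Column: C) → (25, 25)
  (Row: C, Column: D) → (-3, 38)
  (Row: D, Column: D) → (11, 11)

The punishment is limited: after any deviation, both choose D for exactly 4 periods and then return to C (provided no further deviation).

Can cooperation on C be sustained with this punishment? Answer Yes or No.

Yes

Comparing payoff streams over the 5 periods until play realigns: cooperate → 25(1+ρ+…+ρ^4); deviate → 38 + 11(ρ+…+ρ^4).
Cooperation is sustained iff (25−11)(ρ+…+ρ^4) ≥ 38−25.
ρ+…+ρ^4 = 3/4·(1−(3/4)^4)/(1−3/4) = 2.0508, and (38−25)/(25−11) = 0.9286.
2.0508 ≥ 0.9286, so cooperation is sustainable.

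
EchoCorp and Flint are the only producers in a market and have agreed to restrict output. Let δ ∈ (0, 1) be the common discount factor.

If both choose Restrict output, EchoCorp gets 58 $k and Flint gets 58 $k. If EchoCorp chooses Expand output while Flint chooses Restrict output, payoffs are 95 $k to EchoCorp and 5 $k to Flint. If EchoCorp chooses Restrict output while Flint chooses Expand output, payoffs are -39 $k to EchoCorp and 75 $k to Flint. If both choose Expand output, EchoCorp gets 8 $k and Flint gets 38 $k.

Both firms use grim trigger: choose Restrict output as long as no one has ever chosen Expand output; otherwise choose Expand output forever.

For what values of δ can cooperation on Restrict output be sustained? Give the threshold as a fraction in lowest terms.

EchoCorp's threshold: (95−58)/(95−8) = 37/87.
Flint's threshold: (75−58)/(75−38) = 17/37.
37/87 < 17/37, so Flint binds and δ* = 17/37.

17/37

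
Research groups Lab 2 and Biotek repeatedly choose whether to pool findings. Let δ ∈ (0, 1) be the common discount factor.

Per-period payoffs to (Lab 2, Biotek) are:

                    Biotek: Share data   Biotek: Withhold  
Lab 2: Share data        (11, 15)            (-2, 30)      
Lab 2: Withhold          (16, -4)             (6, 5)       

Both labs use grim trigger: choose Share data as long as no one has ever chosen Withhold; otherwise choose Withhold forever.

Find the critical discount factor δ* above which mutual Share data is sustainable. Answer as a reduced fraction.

Lab 2: cooperation gives 11 each period; deviation gives 16 once then 6 forever.
  11/(1−δ) ≥ 16 + 6δ/(1−δ) ⇒ δ ≥ 5/10 = 1/2.
Biotek: cooperation gives 15 each period; deviation gives 30 once then 5 forever.
  δ ≥ 15/25 = 3/5.
Both must hold, so the binding constraint is Biotek's: δ ≥ 3/5.

3/5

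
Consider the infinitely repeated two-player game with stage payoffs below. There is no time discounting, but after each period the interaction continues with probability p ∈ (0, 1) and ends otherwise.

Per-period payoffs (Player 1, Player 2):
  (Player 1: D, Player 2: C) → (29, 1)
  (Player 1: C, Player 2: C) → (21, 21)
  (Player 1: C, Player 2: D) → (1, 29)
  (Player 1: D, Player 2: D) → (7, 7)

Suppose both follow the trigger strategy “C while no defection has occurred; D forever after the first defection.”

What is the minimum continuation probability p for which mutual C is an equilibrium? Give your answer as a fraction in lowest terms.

4/11

With no time discounting, the continuation probability p plays the role of the discount factor.
Grim-trigger IC: 21/(1−p) ≥ 29 + 7p/(1−p) ⇒ p ≥ (29−21)/(29−7) = 4/11.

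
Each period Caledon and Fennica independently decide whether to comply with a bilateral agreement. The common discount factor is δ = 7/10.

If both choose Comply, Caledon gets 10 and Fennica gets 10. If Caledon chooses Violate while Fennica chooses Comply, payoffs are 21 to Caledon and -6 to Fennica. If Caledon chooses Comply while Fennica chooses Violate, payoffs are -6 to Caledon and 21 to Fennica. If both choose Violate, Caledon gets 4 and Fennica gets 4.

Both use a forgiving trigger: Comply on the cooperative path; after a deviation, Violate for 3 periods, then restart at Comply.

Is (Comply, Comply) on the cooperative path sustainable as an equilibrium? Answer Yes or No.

Comparing payoff streams over the 4 periods until play realigns: cooperate → 10(1+δ+…+δ^3); deviate → 21 + 4(δ+…+δ^3).
Cooperation is sustained iff (10−4)(δ+…+δ^3) ≥ 21−10.
δ+…+δ^3 = 7/10·(1−(7/10)^3)/(1−7/10) = 1.5330, and (21−10)/(10−4) = 1.8333.
1.5330 < 1.8333, so cooperation is not sustainable.

No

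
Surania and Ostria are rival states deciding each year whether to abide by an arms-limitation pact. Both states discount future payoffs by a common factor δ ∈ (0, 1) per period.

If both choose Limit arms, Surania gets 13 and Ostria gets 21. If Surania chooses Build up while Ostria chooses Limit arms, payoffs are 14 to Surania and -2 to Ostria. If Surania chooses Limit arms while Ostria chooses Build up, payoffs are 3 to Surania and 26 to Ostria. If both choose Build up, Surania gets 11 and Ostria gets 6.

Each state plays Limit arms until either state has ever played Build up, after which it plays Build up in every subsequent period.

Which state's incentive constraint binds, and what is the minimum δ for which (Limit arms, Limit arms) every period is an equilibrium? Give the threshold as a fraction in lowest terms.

Surania; δ ≥ 1/3

For Surania: deviation gain 14−13 = 1, per-period punishment loss 13−11 = 2. IC gives δ ≥ 1/3.
For Ostria: gain 5, loss 15 per period, so δ ≥ 5/20 = 1/4.
The tighter constraint is Surania's, so cooperation needs δ ≥ 1/3.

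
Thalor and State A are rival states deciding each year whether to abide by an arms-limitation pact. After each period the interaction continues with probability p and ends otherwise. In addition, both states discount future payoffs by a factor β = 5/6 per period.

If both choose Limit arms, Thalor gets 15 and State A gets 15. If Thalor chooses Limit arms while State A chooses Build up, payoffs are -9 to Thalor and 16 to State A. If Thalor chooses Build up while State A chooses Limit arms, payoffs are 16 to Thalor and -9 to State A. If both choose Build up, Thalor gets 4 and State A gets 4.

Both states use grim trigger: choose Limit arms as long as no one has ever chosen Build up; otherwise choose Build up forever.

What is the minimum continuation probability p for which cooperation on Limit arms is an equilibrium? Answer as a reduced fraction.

1/10

With continuation probability p and discount β, the effective per-period discount factor is βp.
Grim-trigger IC: βp ≥ (16−15)/(16−4) = 1/12.
So p ≥ (1/12)/(5/6) = 1/10.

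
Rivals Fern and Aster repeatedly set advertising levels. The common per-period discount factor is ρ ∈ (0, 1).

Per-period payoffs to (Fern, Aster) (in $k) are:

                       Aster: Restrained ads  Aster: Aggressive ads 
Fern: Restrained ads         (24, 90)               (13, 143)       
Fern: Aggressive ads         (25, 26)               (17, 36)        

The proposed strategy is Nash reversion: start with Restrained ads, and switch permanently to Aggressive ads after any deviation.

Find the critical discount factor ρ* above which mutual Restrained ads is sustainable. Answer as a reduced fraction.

53/107

For Fern: deviation gain 25−24 = 1, per-period punishment loss 24−17 = 7. IC gives ρ ≥ 1/8.
For Aster: gain 53, loss 54 per period, so ρ ≥ 53/107.
The tighter constraint is Aster's, so cooperation needs ρ ≥ 53/107.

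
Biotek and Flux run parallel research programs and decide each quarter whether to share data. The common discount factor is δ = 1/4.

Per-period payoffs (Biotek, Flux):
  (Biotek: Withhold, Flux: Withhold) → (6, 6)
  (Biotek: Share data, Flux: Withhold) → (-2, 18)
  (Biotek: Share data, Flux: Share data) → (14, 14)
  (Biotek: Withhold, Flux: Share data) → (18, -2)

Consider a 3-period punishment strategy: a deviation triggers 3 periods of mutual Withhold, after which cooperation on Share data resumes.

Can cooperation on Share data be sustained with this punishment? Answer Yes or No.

No

IC: δ+…+δ^3 ≥ (18−14)/(14−6) = 1/2.
At δ = 1/4: partial sum = 0.3281 < 0.5000. Cooperation not sustainable.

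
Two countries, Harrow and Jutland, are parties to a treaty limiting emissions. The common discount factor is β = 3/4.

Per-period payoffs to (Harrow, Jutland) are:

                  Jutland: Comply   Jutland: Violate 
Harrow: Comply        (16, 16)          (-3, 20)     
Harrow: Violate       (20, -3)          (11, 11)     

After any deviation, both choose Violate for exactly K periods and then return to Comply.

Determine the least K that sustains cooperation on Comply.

2

IC: β(1−β^K)/(1−β) ≥ (20−16)/(16−11) = 4/5.
With β = 3/4: need 1 − β^K ≥ 4/5·(1−3/4)/(3/4), i.e. β^K ≤ 0.7333.
Since (3/4)^1 = 0.7500 and (3/4)^2 = 0.5625, the smallest such K is 2.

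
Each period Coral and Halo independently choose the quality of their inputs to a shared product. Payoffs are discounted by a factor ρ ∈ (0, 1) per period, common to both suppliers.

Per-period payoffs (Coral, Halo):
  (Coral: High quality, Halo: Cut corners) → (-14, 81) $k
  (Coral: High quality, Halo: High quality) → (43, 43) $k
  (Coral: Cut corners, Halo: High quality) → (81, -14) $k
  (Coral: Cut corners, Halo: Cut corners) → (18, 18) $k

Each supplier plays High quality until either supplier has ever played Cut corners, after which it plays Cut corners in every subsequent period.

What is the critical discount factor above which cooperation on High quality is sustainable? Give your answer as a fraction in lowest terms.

38/63

Under grim trigger the critical discount factor is (T−C)/(T−P) with T = 81, C = 43, P = 18.
ρ* = (81−43)/(81−18) = 38/63.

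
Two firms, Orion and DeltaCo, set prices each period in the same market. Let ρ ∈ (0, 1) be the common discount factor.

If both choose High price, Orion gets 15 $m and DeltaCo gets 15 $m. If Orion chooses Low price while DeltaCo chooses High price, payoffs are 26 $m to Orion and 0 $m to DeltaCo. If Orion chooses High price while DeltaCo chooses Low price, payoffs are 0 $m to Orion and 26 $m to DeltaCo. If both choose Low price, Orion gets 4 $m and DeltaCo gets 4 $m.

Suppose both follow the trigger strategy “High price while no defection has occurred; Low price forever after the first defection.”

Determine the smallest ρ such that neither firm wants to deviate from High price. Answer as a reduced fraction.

1/2

Under grim trigger the critical discount factor is (T−C)/(T−P) with T = 26, C = 15, P = 4.
ρ* = (26−15)/(26−4) = 11/22 = 1/2.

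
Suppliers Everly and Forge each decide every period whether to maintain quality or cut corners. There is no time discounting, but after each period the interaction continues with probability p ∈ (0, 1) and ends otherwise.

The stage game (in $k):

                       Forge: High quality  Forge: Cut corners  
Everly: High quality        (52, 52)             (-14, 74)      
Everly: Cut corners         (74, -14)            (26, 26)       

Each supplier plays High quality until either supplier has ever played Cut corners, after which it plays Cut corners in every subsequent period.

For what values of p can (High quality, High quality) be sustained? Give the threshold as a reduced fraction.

Expected cooperation value is 52 + p·52 + p²·52 + … = 52/(1−p); deviation gives 74 + p·26/(1−p).
52 ≥ 74(1−p) + 26p ⇒ 48p ≥ 22 ⇒ p ≥ 22/48 = 11/24.

11/24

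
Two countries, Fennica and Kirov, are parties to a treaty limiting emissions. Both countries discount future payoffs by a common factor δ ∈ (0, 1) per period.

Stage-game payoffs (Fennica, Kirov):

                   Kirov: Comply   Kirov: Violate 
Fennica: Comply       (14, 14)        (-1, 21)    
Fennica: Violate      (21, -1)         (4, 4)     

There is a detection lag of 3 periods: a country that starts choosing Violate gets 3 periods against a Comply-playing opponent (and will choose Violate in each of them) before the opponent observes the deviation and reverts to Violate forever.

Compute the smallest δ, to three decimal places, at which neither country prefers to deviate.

A deviator earns 21 for 3 periods, then 4 forever; cooperating earns 14 forever. Multiplying the IC by (1−δ):
14 ≥ 21(1−δ^3) + 4δ^3, so 17·δ^3 ≥ 7 and δ^3 ≥ 7/17.
δ ≥ (7/17)^(1/3) ≈ 0.744.

0.744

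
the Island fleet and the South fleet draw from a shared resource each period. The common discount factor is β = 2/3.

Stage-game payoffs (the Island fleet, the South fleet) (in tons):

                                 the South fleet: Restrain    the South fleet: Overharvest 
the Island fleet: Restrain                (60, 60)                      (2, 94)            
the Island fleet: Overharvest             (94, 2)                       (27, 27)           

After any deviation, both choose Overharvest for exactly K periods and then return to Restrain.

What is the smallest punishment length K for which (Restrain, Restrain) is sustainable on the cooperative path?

Need Σ_{k=1}^{K} β^k ≥ (94−60)/(60−27) = 1.0303 at β = 2/3.
At K = 1 the sum is 0.6667 < 1.0303; at K = 2 it is 1.1111 ≥ 1.0303.
So the minimum punishment length is K = 2.

2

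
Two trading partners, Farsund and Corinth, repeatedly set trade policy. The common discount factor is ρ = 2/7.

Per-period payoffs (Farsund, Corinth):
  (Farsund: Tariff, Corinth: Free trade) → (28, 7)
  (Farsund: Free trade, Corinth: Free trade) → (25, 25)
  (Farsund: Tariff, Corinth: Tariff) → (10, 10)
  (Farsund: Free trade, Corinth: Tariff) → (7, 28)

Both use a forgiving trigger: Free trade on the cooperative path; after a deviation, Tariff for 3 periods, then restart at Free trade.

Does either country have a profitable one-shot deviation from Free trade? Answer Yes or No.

A one-shot deviation gives 28 now, then 10 for 3 periods, then back to 25.
Gain from deviating: (28−25) today; loss: (25−10) in each of the next 3 periods.
No-deviation condition: (25−10)(ρ+…+ρ^3) ≥ 28−25, i.e. ρ+…+ρ^3 ≥ 1/5.
At ρ = 2/7: ρ+…+ρ^3 = 0.3907 ≥ 0.2000.
So cooperation is sustainable.

No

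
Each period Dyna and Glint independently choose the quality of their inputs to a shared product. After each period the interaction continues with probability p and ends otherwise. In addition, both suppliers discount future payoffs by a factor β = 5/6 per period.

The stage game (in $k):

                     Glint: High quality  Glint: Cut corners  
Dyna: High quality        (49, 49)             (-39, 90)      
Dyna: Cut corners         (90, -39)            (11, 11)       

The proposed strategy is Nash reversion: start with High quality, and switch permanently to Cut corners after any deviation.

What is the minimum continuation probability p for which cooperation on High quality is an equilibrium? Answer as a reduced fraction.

246/395

With continuation probability p and discount β, the effective per-period discount factor is βp.
Grim-trigger IC: βp ≥ (90−49)/(90−11) = 41/79.
So p ≥ (41/79)/(5/6) = 246/395.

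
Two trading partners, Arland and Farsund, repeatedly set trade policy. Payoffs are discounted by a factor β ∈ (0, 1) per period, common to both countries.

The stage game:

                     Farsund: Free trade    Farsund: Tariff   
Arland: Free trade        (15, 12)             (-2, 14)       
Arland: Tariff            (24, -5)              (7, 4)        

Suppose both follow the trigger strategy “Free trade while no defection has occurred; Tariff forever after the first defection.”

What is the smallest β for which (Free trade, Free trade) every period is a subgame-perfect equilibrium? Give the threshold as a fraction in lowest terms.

9/17

For Arland: deviation gain 24−15 = 9, per-period punishment loss 15−7 = 8. IC gives β ≥ 9/17.
For Farsund: gain 2, loss 8 per period, so β ≥ 2/10 = 1/5.
The tighter constraint is Arland's, so cooperation needs β ≥ 9/17.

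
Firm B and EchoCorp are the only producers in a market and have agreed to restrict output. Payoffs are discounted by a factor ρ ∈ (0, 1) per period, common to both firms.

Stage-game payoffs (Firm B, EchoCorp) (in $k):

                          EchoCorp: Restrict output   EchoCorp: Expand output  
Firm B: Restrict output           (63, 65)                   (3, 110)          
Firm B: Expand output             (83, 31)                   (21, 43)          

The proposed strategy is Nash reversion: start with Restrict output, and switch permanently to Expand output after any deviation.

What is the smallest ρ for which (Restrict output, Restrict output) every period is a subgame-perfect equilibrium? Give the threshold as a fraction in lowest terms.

Firm B's threshold: (83−63)/(83−21) = 10/31.
EchoCorp's threshold: (110−65)/(110−43) = 45/67.
10/31 < 45/67, so EchoCorp binds and ρ* = 45/67.

45/67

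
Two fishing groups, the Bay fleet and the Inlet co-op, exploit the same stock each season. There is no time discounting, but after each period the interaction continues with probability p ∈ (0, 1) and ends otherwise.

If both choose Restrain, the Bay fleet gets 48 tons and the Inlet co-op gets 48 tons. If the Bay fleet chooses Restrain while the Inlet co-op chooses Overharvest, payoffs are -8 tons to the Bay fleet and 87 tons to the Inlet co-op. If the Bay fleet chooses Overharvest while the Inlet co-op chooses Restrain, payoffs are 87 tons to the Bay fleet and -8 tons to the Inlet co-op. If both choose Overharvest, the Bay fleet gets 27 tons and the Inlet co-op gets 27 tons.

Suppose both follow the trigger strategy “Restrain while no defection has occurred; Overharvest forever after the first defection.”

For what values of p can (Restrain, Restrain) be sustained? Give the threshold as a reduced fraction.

Expected cooperation value is 48 + p·48 + p²·48 + … = 48/(1−p); deviation gives 87 + p·27/(1−p).
48 ≥ 87(1−p) + 27p ⇒ 60p ≥ 39 ⇒ p ≥ 39/60 = 13/20.

13/20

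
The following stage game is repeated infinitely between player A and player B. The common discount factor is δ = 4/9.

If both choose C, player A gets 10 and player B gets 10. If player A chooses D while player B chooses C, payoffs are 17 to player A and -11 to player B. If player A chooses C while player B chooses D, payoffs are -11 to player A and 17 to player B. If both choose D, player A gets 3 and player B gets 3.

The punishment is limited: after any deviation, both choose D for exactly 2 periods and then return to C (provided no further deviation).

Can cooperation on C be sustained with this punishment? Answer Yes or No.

No

Comparing payoff streams over the 3 periods until play realigns: cooperate → 10(1+δ+…+δ^2); deviate → 17 + 3(δ+…+δ^2).
Cooperation is sustained iff (10−3)(δ+…+δ^2) ≥ 17−10.
δ+…+δ^2 = 4/9·(1−(4/9)^2)/(1−4/9) = 0.6420, and (17−10)/(10−3) = 1.0000.
0.6420 < 1.0000, so cooperation is not sustainable.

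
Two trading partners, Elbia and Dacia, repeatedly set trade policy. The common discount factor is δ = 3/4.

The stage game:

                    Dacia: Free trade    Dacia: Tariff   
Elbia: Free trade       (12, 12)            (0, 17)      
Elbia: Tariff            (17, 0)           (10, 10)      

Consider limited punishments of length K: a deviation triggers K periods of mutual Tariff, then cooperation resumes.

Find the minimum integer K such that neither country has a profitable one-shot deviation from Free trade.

IC: δ(1−δ^K)/(1−δ) ≥ (17−12)/(12−10) = 5/2.
With δ = 3/4: need 1 − δ^K ≥ 5/2·(1−3/4)/(3/4), i.e. δ^K ≤ 0.1667.
Since (3/4)^6 = 0.1780 and (3/4)^7 = 0.1335, the smallest such K is 7.

7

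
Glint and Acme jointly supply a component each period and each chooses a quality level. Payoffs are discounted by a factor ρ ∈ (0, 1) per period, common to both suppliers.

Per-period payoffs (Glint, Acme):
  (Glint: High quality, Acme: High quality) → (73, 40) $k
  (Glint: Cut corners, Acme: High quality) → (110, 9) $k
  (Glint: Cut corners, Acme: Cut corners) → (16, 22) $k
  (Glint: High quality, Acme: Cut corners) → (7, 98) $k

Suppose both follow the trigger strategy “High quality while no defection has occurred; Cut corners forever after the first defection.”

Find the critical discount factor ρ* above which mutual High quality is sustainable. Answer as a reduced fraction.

29/38

Glint's threshold: (110−73)/(110−16) = 37/94.
Acme's threshold: (98−40)/(98−22) = 29/38.
37/94 < 29/38, so Acme binds and ρ* = 29/38.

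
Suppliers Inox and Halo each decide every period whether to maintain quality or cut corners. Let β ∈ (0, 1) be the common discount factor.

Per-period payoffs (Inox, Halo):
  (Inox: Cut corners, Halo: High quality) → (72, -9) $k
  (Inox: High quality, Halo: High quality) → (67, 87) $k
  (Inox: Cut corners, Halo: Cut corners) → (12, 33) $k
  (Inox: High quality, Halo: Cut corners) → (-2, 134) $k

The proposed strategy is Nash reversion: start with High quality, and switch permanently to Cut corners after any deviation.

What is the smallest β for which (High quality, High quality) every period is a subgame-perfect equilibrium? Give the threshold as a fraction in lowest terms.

Inox's threshold: (72−67)/(72−12) = 1/12.
Halo's threshold: (134−87)/(134−33) = 47/101.
1/12 < 47/101, so Halo binds and β* = 47/101.

47/101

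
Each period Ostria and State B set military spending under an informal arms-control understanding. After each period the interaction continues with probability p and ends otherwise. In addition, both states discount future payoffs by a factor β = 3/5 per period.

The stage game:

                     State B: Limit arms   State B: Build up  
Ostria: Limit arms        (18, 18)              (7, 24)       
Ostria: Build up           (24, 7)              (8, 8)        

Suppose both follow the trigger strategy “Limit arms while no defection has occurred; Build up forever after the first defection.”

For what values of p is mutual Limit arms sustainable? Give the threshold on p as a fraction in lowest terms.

Expected continuation weight on next period's payoff is β·p = 3/5·p, which plays the role of the discount factor.
Cooperation requires 3/5·p ≥ (24−18)/(24−8) = 3/8, hence p ≥ 5/8.

5/8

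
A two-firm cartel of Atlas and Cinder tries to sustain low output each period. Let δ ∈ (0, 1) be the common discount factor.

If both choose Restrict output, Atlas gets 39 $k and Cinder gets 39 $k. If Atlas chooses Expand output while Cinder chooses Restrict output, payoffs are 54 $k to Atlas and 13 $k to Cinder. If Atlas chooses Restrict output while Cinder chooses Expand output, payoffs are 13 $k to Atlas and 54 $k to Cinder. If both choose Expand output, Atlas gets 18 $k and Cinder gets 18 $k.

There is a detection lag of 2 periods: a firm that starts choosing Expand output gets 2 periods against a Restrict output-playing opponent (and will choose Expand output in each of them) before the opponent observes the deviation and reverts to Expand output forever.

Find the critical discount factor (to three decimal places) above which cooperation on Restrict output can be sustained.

0.645

The best deviation is to choose Expand output for all 2 undetected periods, earning 54 each, then 18 forever once detected.
Deviation value: 54(1−δ^2)/(1−δ) + 18δ^2/(1−δ); cooperation value: 39/(1−δ).
IC: 39 ≥ 54(1−δ^2) + 18δ^2 = 54 − 36δ^2.
So δ^2 ≥ 15/36 = 5/12, giving δ ≥ (5/12)^(1/2) ≈ 0.645.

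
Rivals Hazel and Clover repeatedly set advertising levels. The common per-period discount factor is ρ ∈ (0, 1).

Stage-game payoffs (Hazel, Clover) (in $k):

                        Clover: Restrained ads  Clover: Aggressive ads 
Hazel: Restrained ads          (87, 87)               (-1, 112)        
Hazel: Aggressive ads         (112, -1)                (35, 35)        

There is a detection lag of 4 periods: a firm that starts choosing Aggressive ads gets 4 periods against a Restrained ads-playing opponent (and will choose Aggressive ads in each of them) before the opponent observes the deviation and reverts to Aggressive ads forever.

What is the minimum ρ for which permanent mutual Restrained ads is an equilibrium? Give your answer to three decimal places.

The best deviation is to choose Aggressive ads for all 4 undetected periods, earning 112 each, then 35 forever once detected.
Deviation value: 112(1−ρ^4)/(1−ρ) + 35ρ^4/(1−ρ); cooperation value: 87/(1−ρ).
IC: 87 ≥ 112(1−ρ^4) + 35ρ^4 = 112 − 77ρ^4.
So ρ^4 ≥ 25/77, giving ρ ≥ (25/77)^(1/4) ≈ 0.755.

0.755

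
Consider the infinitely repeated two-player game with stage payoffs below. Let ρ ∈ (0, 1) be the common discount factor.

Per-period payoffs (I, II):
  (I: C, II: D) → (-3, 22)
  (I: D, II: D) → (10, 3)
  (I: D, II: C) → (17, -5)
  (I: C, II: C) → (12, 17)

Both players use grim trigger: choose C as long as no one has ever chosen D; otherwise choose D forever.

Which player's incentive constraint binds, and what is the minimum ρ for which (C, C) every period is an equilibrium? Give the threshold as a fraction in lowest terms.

I's threshold: (17−12)/(17−10) = 5/7.
II's threshold: (22−17)/(22−3) = 5/19.
5/7 > 5/19, so I binds and ρ* = 5/7.

I; ρ ≥ 5/7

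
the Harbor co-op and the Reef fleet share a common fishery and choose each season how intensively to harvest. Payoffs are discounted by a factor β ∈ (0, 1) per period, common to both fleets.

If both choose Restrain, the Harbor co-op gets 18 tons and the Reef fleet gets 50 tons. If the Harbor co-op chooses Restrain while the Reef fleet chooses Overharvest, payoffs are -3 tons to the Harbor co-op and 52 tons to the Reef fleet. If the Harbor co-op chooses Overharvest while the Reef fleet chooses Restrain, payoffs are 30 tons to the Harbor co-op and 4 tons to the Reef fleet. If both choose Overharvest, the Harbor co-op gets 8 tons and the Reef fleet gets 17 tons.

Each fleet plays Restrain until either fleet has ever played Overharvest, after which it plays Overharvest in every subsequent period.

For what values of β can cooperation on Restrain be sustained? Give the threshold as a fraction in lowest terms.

the Harbor co-op: cooperation gives 18 each period; deviation gives 30 once then 8 forever.
  18/(1−β) ≥ 30 + 8β/(1−β) ⇒ β ≥ 12/22 = 6/11.
the Reef fleet: cooperation gives 50 each period; deviation gives 52 once then 17 forever.
  β ≥ 2/35.
Both must hold, so the binding constraint is the Harbor co-op's: β ≥ 6/11.

6/11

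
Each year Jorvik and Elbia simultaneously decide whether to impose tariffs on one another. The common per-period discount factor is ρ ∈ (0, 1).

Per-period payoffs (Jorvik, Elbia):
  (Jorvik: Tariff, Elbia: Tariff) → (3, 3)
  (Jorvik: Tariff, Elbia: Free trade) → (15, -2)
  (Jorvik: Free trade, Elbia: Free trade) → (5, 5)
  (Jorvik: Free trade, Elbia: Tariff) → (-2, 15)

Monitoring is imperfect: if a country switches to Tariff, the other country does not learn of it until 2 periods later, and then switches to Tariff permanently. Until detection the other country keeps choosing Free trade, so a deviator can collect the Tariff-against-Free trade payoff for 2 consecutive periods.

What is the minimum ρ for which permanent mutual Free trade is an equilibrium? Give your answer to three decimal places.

0.913

A deviator earns 15 for 2 periods, then 3 forever; cooperating earns 5 forever. Multiplying the IC by (1−ρ):
5 ≥ 15(1−ρ^2) + 3ρ^2, so 12·ρ^2 ≥ 10 and ρ^2 ≥ 5/6.
ρ ≥ (5/6)^(1/2) ≈ 0.913.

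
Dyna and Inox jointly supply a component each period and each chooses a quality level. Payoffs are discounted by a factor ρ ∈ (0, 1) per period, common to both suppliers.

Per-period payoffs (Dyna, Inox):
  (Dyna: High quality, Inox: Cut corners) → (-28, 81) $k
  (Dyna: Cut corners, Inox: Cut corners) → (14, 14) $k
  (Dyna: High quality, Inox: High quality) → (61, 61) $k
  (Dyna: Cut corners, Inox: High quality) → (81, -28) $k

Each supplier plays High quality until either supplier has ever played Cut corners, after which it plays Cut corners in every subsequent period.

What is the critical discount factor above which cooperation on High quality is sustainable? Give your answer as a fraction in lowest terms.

61/(1−ρ) ≥ 81 + 14ρ/(1−ρ)
61 ≥ 81 − 67ρ
ρ ≥ 20/67.

20/67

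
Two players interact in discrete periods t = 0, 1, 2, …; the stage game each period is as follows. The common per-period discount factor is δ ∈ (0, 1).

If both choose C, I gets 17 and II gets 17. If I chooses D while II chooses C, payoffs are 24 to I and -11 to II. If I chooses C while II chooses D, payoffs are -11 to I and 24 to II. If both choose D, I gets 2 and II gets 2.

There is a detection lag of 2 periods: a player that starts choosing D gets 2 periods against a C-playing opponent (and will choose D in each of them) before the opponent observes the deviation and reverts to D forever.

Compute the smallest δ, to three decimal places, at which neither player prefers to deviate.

0.564

Deviating for the 2 undetected periods gains 24−17 = 7 per period over cooperation, then loses 17−2 = 15 per period forever once punishment starts.
Gain: 7(1 + δ + … + δ^1); loss: 15·δ^2/(1−δ).
No profitable deviation ⇔ 7(1−δ^2) ≤ 15·δ^2, i.e. δ^2 ≥ 7/(7+15) = 7/22.
Hence δ ≥ (7/22)^(1/2) ≈ 0.564.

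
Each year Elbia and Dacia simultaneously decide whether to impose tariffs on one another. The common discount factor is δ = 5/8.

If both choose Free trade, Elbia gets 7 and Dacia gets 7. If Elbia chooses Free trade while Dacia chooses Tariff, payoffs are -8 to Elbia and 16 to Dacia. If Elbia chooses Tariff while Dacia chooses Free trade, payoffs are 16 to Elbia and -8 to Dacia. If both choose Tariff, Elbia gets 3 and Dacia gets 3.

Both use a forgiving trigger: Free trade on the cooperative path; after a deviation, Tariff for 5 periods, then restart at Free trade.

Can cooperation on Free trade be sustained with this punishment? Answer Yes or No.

No

IC: δ+…+δ^5 ≥ (16−7)/(7−3) = 9/4.
At δ = 5/8: partial sum = 1.5077 < 2.2500. Cooperation not sustainable.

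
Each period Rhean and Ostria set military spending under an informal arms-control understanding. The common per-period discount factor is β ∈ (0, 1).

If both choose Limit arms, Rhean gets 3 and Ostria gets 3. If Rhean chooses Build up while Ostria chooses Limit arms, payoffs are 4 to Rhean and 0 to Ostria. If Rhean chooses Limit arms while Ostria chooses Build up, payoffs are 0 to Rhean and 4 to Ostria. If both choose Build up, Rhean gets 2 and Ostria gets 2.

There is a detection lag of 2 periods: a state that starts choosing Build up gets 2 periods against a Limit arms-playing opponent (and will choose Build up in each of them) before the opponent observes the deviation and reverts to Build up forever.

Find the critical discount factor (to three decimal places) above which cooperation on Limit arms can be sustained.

A deviator earns 4 for 2 periods, then 2 forever; cooperating earns 3 forever. Multiplying the IC by (1−β):
3 ≥ 4(1−β^2) + 2β^2, so 2·β^2 ≥ 1 and β^2 ≥ 1/2.
β ≥ (1/2)^(1/2) ≈ 0.707.

0.707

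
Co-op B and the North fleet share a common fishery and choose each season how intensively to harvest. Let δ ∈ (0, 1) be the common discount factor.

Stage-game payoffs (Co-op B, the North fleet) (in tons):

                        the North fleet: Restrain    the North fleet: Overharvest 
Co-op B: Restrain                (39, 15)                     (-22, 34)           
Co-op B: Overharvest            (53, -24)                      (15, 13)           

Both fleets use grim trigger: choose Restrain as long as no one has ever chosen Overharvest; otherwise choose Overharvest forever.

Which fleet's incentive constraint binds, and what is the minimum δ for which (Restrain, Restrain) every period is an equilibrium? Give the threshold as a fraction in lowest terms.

the North fleet; δ ≥ 19/21

Co-op B: cooperation gives 39 each period; deviation gives 53 once then 15 forever.
  39/(1−δ) ≥ 53 + 15δ/(1−δ) ⇒ δ ≥ 14/38 = 7/19.
the North fleet: cooperation gives 15 each period; deviation gives 34 once then 13 forever.
  δ ≥ 19/21.
Both must hold, so the binding constraint is the North fleet's: δ ≥ 19/21.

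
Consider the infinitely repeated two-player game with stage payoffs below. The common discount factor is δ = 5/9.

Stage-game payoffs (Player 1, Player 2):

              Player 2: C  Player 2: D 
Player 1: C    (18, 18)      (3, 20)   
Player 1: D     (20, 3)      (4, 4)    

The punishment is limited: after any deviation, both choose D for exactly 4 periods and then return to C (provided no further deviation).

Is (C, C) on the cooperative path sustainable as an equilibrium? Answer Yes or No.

Yes

A one-shot deviation gives 20 now, then 4 for 4 periods, then back to 18.
Gain from deviating: (20−18) today; loss: (18−4) in each of the next 4 periods.
No-deviation condition: (18−4)(δ+…+δ^4) ≥ 20−18, i.e. δ+…+δ^4 ≥ 1/7.
At δ = 5/9: δ+…+δ^4 = 1.1309 ≥ 0.1429.
So cooperation is sustainable.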